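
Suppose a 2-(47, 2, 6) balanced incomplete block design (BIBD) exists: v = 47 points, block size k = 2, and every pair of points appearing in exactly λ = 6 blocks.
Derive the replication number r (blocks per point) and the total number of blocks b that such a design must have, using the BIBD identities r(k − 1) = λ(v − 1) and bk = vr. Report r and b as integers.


Any 2-(v, k, λ) BIBD satisfies two necessary conditions:
  (i)  Each point sits in r blocks, and counting incidences through any fixed point gives r(k − 1) = λ(v − 1), so r = λ(v − 1)/(k − 1).
  (ii) Total incidences bk = vr, so b = vr/k.
Step 1: r = λ(v − 1)/(k − 1) = 6·(47 − 1)/(2 − 1) = 6·46/1 = 276/1 = 276.
Step 2: b = vr/k = 47·276/2 = 12972/2 = 6486.
Check integrality: r = 276 ∈ Z ✓, b = 6486 ∈ Z ✓.
(These identities are necessary conditions: they determine r and b for any design with these parameters, but do not by themselves prove that one exists.)

r = 276, b = 6486.


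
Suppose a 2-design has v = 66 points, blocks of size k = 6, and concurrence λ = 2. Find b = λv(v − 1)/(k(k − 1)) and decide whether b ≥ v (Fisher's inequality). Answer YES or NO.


b = λv(v − 1)/(k(k − 1)) = 2·66·65/(6·5) = 8580/30 = 286.
Compare with v = 66: b ≥ v, so Fisher's inequality holds.

YES


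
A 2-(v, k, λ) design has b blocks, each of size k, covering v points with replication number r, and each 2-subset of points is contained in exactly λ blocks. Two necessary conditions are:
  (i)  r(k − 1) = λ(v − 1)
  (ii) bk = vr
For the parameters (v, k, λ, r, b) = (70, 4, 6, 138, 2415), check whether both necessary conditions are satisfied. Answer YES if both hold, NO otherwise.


Condition (i): r(k − 1) = 138·3 = 414; λ(v − 1) = 6·69 = 414. Match? YES.
Condition (ii): bk = 2415·4 = 9660; vr = 70·138 = 9660. Match? YES.
Both conditions hold? YES.

YES


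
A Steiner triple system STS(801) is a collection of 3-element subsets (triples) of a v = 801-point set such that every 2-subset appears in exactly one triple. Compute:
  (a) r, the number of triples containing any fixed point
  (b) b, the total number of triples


An STS(v) is a 2-(v, 3, 1) BIBD: block size k = 3, λ = 1.
Replication: r(k − 1) = λ(v − 1) ⇒ r·2 = 801 − 1 = 800 ⇒ r = 400.
Block count: bk = vr ⇒ b·3 = 801·400 = 320400 ⇒ b = 106800.

r = 400, b = 106800.


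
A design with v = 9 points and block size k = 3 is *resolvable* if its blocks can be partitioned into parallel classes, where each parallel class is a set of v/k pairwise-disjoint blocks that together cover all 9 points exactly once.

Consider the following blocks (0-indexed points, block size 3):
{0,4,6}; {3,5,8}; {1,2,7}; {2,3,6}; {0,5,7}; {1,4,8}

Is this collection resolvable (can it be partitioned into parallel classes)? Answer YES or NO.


v = 9, block size k = 3, number of blocks = 6.
For resolvability, blocks must partition into parallel classes of size v/k = 3.
Total blocks must therefore be a multiple of 3: 6 = 3·2 + 0 ⇒ divisible ✓.
Greedy packing gives 2 candidate class(es). Each should be a full parallel class (size 3, covers all 9 points).
  Class 1 (3 blocks): {0,4,6}; {3,5,8}; {1,2,7}. Points covered: [0, 1, 2, 3, 4, 5, 6, 7, 8].
  Class 2 (3 blocks): {2,3,6}; {0,5,7}; {1,4,8}. Points covered: [0, 1, 2, 3, 4, 5, 6, 7, 8].
All classes full (size 3)? YES. All classes cover every point? YES.
Resolvable? YES.

YES


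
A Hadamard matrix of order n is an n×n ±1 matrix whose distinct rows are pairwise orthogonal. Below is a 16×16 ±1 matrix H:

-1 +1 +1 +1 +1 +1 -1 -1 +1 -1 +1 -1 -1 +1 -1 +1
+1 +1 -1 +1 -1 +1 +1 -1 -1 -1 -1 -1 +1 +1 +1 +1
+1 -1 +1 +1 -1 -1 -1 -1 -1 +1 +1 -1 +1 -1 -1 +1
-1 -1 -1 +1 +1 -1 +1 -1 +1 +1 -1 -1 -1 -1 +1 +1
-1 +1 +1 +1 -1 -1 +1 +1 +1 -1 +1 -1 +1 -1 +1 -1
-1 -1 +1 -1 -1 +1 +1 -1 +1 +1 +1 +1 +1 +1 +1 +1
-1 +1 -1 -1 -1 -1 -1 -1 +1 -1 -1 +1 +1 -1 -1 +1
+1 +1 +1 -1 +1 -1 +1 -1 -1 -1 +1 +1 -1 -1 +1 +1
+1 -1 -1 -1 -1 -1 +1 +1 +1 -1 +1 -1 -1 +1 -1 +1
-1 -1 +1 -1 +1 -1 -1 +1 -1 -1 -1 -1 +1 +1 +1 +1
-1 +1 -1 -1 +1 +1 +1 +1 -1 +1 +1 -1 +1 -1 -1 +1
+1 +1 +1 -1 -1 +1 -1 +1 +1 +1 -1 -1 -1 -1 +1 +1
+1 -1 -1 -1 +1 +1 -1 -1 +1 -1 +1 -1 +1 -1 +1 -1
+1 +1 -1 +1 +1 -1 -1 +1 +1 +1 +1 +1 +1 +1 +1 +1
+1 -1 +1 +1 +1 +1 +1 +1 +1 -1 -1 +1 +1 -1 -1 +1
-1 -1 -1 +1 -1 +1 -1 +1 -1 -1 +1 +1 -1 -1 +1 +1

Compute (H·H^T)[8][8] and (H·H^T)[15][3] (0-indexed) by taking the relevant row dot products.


Row 3 of H: [-1, -1, -1, 1, 1, -1, 1, -1, 1, 1, -1, -1, -1, -1, 1, 1].
Row 8 of H: [1, -1, -1, -1, -1, -1, 1, 1, 1, -1, 1, -1, -1, 1, -1, 1].
Row 15 of H: [-1, -1, -1, 1, -1, 1, -1, 1, -1, -1, 1, 1, -1, -1, 1, 1].
(H·H^T)[8][8] = Σ_j H[8][j]·H[8][j] = (1)² + (-1)² + (-1)² + (-1)² + (-1)² + (-1)² + (1)² + (1)² + (1)² + (-1)² + (1)² + (-1)² + (-1)² + (1)² + (-1)² + (1)² = 1 + 1 + 1 + 1 + 1 + 1 + 1 + 1 + 1 + 1 + 1 + 1 + 1 + 1 + 1 + 1 = 16.
(H·H^T)[15][3] = Σ_j H[15][j]·H[3][j] = (-1)·(-1) + (-1)·(-1) + (-1)·(-1) + (1)·(1) + (-1)·(1) + (1)·(-1) + (-1)·(1) + (1)·(-1) + (-1)·(1) + (-1)·(1) + (1)·(-1) + (1)·(-1) + (-1)·(-1) + (-1)·(-1) + (1)·(1) + (1)·(1) = 1 + 1 + 1 + 1 + -1 + -1 + -1 + -1 + -1 + -1 + -1 + -1 + 1 + 1 + 1 + 1 = 0.
So rows 15 and 3 are orthogonal; the diagonal entry equals n = 16.

(8,8) entry = 16; (15,3) entry = 0.


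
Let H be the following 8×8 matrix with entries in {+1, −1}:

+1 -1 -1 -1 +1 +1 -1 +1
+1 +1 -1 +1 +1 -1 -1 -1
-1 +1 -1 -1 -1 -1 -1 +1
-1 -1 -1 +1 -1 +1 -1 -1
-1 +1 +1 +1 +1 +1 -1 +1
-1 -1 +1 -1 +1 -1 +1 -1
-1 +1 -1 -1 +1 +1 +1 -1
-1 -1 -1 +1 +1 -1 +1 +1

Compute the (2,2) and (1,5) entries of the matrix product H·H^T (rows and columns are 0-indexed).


Row 1 of H: [1, 1, -1, 1, 1, -1, -1, -1].
Row 2 of H: [-1, 1, -1, -1, -1, -1, -1, 1].
Row 5 of H: [-1, -1, 1, -1, 1, -1, 1, -1].
(H·H^T)[2][2] = Σ_j H[2][j]·H[2][j] = (-1)² + (1)² + (-1)² + (-1)² + (-1)² + (-1)² + (-1)² + (1)² = 1 + 1 + 1 + 1 + 1 + 1 + 1 + 1 = 8.
(H·H^T)[1][5] = Σ_j H[1][j]·H[5][j] = (1)·(-1) + (1)·(-1) + (-1)·(1) + (1)·(-1) + (1)·(1) + (-1)·(-1) + (-1)·(1) + (-1)·(-1) = -1 + -1 + -1 + -1 + 1 + 1 + -1 + 1 = -2.
Rows 1 and 5 are not orthogonal (dot product = -2 ≠ 0), so H is not a Hadamard matrix.

(2,2) entry = 8; (1,5) entry = -2.


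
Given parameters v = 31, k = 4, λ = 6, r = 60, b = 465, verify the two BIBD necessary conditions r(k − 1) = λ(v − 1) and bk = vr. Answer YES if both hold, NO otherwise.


Condition (i): r(k − 1) = 60·3 = 180; λ(v − 1) = 6·30 = 180. Match? YES.
Condition (ii): bk = 465·4 = 1860; vr = 31·60 = 1860. Match? YES.
Both conditions hold? YES.

YES


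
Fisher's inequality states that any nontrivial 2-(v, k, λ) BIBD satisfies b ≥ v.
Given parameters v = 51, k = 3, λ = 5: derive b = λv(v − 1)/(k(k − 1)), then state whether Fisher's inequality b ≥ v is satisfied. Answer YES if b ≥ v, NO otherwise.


b = λv(v − 1)/(k(k − 1)) = 5·51·50/(3·2) = 12750/6 = 2125.
Compare with v = 51: b ≥ v, so Fisher's inequality holds.

YES


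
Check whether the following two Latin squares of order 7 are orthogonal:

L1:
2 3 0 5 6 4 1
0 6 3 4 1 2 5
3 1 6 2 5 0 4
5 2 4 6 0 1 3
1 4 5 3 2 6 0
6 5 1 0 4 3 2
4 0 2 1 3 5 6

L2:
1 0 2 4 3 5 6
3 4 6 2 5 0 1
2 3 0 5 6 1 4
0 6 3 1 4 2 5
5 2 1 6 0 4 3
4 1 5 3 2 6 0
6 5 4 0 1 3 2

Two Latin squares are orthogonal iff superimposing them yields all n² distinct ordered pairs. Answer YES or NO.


Form the n² = 49 superimposed pairs (L1[i][j], L2[i][j]), row by row (rows and columns indexed from 0):
row 0: (2,1) (3,0) (0,2) (5,4) (6,3) (4,5) (1,6)
row 1: (0,3) (6,4) (3,6) (4,2) (1,5) (2,0) (5,1)
row 2: (3,2) (1,3) (6,0) (2,5) (5,6) (0,1) (4,4)
row 3: (5,0) (2,6) (4,3) (6,1) (0,4) (1,2) (3,5)
row 4: (1,5) (4,2) (5,1) (3,6) (2,0) (6,4) (0,3)
row 5: (6,4) (5,1) (1,5) (0,3) (4,2) (3,6) (2,0)
row 6: (4,6) (0,5) (2,4) (1,0) (3,1) (5,3) (6,2)
Orthogonality requires all 49 pairs distinct.
But the pair (1,5) repeats: cell (1,4) has L1 = 1, L2 = 5, and cell (4,0) has L1 = 1, L2 = 5.
A repeated pair means some other pair never occurs (only 35 distinct pairs out of 49), so the squares are not orthogonal.
Conclusion: NO.

NO


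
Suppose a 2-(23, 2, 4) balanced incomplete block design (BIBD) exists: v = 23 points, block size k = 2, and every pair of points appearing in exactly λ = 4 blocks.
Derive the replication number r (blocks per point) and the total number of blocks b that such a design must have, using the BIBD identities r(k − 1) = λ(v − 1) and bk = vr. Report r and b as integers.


Any 2-(v, k, λ) BIBD satisfies two necessary conditions:
  (i)  Each point sits in r blocks, and counting incidences through any fixed point gives r(k − 1) = λ(v − 1), so r = λ(v − 1)/(k − 1).
  (ii) Total incidences bk = vr, so b = vr/k.
Step 1: r = λ(v − 1)/(k − 1) = 4·(23 − 1)/(2 − 1) = 4·22/1 = 88/1 = 88.
Step 2: b = vr/k = 23·88/2 = 2024/2 = 1012.
Check integrality: r = 88 ∈ Z ✓, b = 1012 ∈ Z ✓.
(These identities are necessary conditions: they determine r and b for any design with these parameters, but do not by themselves prove that one exists.)

r = 88, b = 1012.


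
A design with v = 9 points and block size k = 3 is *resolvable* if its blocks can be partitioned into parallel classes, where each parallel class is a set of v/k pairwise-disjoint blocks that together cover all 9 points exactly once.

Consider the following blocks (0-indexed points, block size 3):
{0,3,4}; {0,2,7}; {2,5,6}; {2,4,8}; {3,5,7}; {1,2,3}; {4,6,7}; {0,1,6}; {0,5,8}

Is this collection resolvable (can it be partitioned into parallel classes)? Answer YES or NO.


v = 9, block size k = 3, number of blocks = 9.
For resolvability, blocks must partition into parallel classes of size v/k = 3.
Total blocks must therefore be a multiple of 3: 9 = 3·3 + 0 ⇒ divisible ✓.
Consider block {0,3,4}. The only other block(s) in the collection disjoint from it are {2,5,6} — just 1 block(s). Any parallel class containing {0,3,4} would need 2 other blocks each disjoint from it, so no parallel class of size 3 can contain {0,3,4}.
Since every block must belong to some parallel class in a resolution, the collection cannot be partitioned into parallel classes.
Resolvable? NO.

NO


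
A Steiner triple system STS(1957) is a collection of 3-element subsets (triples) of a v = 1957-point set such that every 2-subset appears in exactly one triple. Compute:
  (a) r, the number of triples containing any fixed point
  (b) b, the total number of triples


An STS(v) is a 2-(v, 3, 1) BIBD: block size k = 3, λ = 1.
Replication: r(k − 1) = λ(v − 1) ⇒ r·2 = 1957 − 1 = 1956 ⇒ r = 978.
Block count: bk = vr ⇒ b·3 = 1957·978 = 1913946 ⇒ b = 637982.
(Check via b = v(v − 1)/6 = 1957·1956/6 = 3827892/6 = 637982.)

r = 978, b = 637982.


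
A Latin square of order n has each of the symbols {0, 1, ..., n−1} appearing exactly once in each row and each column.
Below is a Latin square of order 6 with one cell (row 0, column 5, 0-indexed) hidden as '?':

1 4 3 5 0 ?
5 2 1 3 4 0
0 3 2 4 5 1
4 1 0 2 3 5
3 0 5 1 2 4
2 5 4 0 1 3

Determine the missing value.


Row 0 contains symbols [0, 1, 3, 4, 5] — missing [2].
Column 5 contains symbols [0, 1, 3, 4, 5] — missing [2].
The missing symbol must appear in both missing sets; intersection = [2].
Therefore the hidden value is 2.

Missing value = 2.


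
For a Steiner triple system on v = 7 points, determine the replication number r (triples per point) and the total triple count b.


An STS(v) is a 2-(v, 3, 1) BIBD: block size k = 3, λ = 1.
Replication: r(k − 1) = λ(v − 1) ⇒ r·2 = 7 − 1 = 6 ⇒ r = 3.
Block count: bk = vr ⇒ b·3 = 7·3 = 21 ⇒ b = 7.

r = 3, b = 7.


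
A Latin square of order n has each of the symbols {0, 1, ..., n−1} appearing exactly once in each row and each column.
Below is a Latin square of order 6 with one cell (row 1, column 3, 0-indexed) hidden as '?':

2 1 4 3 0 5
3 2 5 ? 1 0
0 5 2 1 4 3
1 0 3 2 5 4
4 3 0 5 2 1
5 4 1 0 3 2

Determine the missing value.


Row 1 contains symbols [0, 1, 2, 3, 5] — missing [4].
Column 3 contains symbols [0, 1, 2, 3, 5] — missing [4].
The missing symbol must appear in both missing sets; intersection = [4].
Therefore the hidden value is 4.

Missing value = 4.


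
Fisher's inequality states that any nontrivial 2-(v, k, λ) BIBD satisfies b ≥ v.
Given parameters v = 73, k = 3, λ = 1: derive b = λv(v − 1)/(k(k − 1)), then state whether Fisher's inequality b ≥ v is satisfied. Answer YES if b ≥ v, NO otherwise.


b = λv(v − 1)/(k(k − 1)) = 1·73·72/(3·2) = 5256/6 = 876.
Compare with v = 73: b ≥ v, so Fisher's inequality holds.

YES


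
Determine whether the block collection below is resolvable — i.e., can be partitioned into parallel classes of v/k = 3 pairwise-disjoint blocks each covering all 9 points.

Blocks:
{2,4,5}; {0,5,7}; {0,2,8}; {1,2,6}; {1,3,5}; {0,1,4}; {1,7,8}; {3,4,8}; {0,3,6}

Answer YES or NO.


v = 9, block size k = 3, number of blocks = 9.
For resolvability, blocks must partition into parallel classes of size v/k = 3.
Total blocks must therefore be a multiple of 3: 9 = 3·3 + 0 ⇒ divisible ✓.
Consider block {0,2,8}. The only other block(s) in the collection disjoint from it are {1,3,5} — just 1 block(s). Any parallel class containing {0,2,8} would need 2 other blocks each disjoint from it, so no parallel class of size 3 can contain {0,2,8}.
Since every block must belong to some parallel class in a resolution, the collection cannot be partitioned into parallel classes.
Resolvable? NO.

NO


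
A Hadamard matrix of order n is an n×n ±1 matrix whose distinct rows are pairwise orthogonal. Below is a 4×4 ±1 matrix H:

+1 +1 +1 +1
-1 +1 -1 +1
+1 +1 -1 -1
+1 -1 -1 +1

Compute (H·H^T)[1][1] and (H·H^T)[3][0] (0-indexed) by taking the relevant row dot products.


Row 0 of H: [1, 1, 1, 1].
Row 1 of H: [-1, 1, -1, 1].
Row 3 of H: [1, -1, -1, 1].
(H·H^T)[1][1] = Σ_j H[1][j]·H[1][j] = (-1)² + (1)² + (-1)² + (1)² = 1 + 1 + 1 + 1 = 4.
(H·H^T)[3][0] = Σ_j H[3][j]·H[0][j] = (1)·(1) + (-1)·(1) + (-1)·(1) + (1)·(1) = 1 + -1 + -1 + 1 = 0.
So rows 3 and 0 are orthogonal; the diagonal entry equals n = 4.

(1,1) entry = 4; (3,0) entry = 0.


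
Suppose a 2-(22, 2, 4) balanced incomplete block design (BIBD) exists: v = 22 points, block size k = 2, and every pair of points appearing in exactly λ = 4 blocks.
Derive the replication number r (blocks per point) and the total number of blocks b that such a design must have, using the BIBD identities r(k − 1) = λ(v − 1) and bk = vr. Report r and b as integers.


Any 2-(v, k, λ) BIBD satisfies two necessary conditions:
  (i)  Each point sits in r blocks, and counting incidences through any fixed point gives r(k − 1) = λ(v − 1), so r = λ(v − 1)/(k − 1).
  (ii) Total incidences bk = vr, so b = vr/k.
Step 1: r = λ(v − 1)/(k − 1) = 4·(22 − 1)/(2 − 1) = 4·21/1 = 84/1 = 84.
Step 2: b = vr/k = 22·84/2 = 1848/2 = 924.
Check integrality: r = 84 ∈ Z ✓, b = 924 ∈ Z ✓.
(These identities are necessary conditions: they determine r and b for any design with these parameters, but do not by themselves prove that one exists.)

r = 84, b = 924.


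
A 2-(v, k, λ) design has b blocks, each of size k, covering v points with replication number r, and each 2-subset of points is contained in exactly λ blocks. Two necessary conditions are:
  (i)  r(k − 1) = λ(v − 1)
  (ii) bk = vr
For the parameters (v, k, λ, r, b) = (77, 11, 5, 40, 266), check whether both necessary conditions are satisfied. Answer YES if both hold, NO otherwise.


Condition (i): r(k − 1) = 40·10 = 400; λ(v − 1) = 5·76 = 380. Match? NO.
Condition (ii): bk = 266·11 = 2926; vr = 77·40 = 3080. Match? NO.
Both conditions hold? NO.

NO


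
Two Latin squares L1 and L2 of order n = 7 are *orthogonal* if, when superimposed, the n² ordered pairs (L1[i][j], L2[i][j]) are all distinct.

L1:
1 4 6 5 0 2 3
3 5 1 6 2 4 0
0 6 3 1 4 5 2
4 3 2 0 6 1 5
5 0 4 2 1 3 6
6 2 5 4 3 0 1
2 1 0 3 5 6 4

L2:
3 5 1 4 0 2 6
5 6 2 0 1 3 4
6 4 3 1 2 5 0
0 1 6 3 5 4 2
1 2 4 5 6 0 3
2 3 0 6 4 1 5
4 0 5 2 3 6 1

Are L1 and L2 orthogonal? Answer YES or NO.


Form the n² = 49 superimposed pairs (L1[i][j], L2[i][j]), row by row (rows and columns indexed from 0):
row 0: (1,3) (4,5) (6,1) (5,4) (0,0) (2,2) (3,6)
row 1: (3,5) (5,6) (1,2) (6,0) (2,1) (4,3) (0,4)
row 2: (0,6) (6,4) (3,3) (1,1) (4,2) (5,5) (2,0)
row 3: (4,0) (3,1) (2,6) (0,3) (6,5) (1,4) (5,2)
row 4: (5,1) (0,2) (4,4) (2,5) (1,6) (3,0) (6,3)
row 5: (6,2) (2,3) (5,0) (4,6) (3,4) (0,1) (1,5)
row 6: (2,4) (1,0) (0,5) (3,2) (5,3) (6,6) (4,1)
Orthogonality requires all 49 pairs distinct.
Check by first coordinate: for each symbol s of L1, list the L2 entries in the n cells where L1 = s; they must all differ.
  L1 = 0: L2 entries (in reading order) 0, 4, 6, 3, 2, 1, 5 — all 7 distinct ✓
  L1 = 1: L2 entries (in reading order) 3, 2, 1, 4, 6, 5, 0 — all 7 distinct ✓
  L1 = 2: L2 entries (in reading order) 2, 1, 0, 6, 5, 3, 4 — all 7 distinct ✓
  L1 = 3: L2 entries (in reading order) 6, 5, 3, 1, 0, 4, 2 — all 7 distinct ✓
  L1 = 4: L2 entries (in reading order) 5, 3, 2, 0, 4, 6, 1 — all 7 distinct ✓
  L1 = 5: L2 entries (in reading order) 4, 6, 5, 2, 1, 0, 3 — all 7 distinct ✓
  L1 = 6: L2 entries (in reading order) 1, 0, 4, 5, 3, 2, 6 — all 7 distinct ✓
Every symbol of L1 meets every symbol of L2 exactly once, so all 49 pairs are distinct (49 of 49).
Conclusion: YES.

YES


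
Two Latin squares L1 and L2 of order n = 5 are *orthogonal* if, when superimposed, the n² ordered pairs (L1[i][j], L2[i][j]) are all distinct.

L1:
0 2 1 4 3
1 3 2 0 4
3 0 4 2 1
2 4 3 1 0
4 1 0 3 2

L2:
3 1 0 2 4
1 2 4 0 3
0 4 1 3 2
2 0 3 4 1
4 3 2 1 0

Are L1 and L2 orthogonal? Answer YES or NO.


Form the n² = 25 superimposed pairs (L1[i][j], L2[i][j]), row by row (rows and columns indexed from 0):
row 0: (0,3) (2,1) (1,0) (4,2) (3,4)
row 1: (1,1) (3,2) (2,4) (0,0) (4,3)
row 2: (3,0) (0,4) (4,1) (2,3) (1,2)
row 3: (2,2) (4,0) (3,3) (1,4) (0,1)
row 4: (4,4) (1,3) (0,2) (3,1) (2,0)
Orthogonality requires all 25 pairs distinct.
Check by first coordinate: for each symbol s of L1, list the L2 entries in the n cells where L1 = s; they must all differ.
  L1 = 0: L2 entries (in reading order) 3, 0, 4, 1, 2 — all 5 distinct ✓
  L1 = 1: L2 entries (in reading order) 0, 1, 2, 4, 3 — all 5 distinct ✓
  L1 = 2: L2 entries (in reading order) 1, 4, 3, 2, 0 — all 5 distinct ✓
  L1 = 3: L2 entries (in reading order) 4, 2, 0, 3, 1 — all 5 distinct ✓
  L1 = 4: L2 entries (in reading order) 2, 3, 1, 0, 4 — all 5 distinct ✓
Every symbol of L1 meets every symbol of L2 exactly once, so all 25 pairs are distinct (25 of 25).
Conclusion: YES.

YES


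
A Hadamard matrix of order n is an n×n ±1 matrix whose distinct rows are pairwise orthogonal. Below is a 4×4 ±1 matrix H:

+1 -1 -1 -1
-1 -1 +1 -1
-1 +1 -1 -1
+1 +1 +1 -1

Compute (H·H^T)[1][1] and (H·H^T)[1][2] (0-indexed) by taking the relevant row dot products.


Row 1 of H: [-1, -1, 1, -1].
Row 2 of H: [-1, 1, -1, -1].
(H·H^T)[1][1] = Σ_j H[1][j]·H[1][j] = (-1)² + (-1)² + (1)² + (-1)² = 1 + 1 + 1 + 1 = 4.
(H·H^T)[1][2] = Σ_j H[1][j]·H[2][j] = (-1)·(-1) + (-1)·(1) + (1)·(-1) + (-1)·(-1) = 1 + -1 + -1 + 1 = 0.
So rows 1 and 2 are orthogonal; the diagonal entry equals n = 4.

(1,1) entry = 4; (1,2) entry = 0.


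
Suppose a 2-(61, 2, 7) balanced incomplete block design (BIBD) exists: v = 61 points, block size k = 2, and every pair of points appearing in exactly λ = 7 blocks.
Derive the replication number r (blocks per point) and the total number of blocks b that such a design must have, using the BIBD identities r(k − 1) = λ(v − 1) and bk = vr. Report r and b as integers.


Any 2-(v, k, λ) BIBD satisfies two necessary conditions:
  (i)  Each point sits in r blocks, and counting incidences through any fixed point gives r(k − 1) = λ(v − 1), so r = λ(v − 1)/(k − 1).
  (ii) Total incidences bk = vr, so b = vr/k.
Step 1: r = λ(v − 1)/(k − 1) = 7·(61 − 1)/(2 − 1) = 7·60/1 = 420/1 = 420.
Step 2: b = vr/k = 61·420/2 = 25620/2 = 12810.
Check integrality: r = 420 ∈ Z ✓, b = 12810 ∈ Z ✓.
(These identities are necessary conditions: they determine r and b for any design with these parameters, but do not by themselves prove that one exists.)

r = 420, b = 12810.


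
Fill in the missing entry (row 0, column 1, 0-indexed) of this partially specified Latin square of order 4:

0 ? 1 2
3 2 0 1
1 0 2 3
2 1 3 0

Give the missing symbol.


Row 0 contains symbols [0, 1, 2] — missing [3].
Column 1 contains symbols [0, 1, 2] — missing [3].
The missing symbol must appear in both missing sets; intersection = [3].
Therefore the hidden value is 3.

Missing value = 3.


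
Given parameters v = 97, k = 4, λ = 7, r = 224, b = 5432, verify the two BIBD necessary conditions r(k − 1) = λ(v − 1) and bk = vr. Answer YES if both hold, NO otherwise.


Condition (i): r(k − 1) = 224·3 = 672; λ(v − 1) = 7·96 = 672. Match? YES.
Condition (ii): bk = 5432·4 = 21728; vr = 97·224 = 21728. Match? YES.
Both conditions hold? YES.

YES


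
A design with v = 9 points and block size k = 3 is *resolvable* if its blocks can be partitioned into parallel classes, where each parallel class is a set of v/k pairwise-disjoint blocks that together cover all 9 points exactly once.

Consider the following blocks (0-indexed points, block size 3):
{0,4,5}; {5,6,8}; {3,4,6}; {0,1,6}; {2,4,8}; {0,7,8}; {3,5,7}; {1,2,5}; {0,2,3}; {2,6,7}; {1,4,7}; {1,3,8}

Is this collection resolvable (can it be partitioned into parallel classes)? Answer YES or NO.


v = 9, block size k = 3, number of blocks = 12.
For resolvability, blocks must partition into parallel classes of size v/k = 3.
Total blocks must therefore be a multiple of 3: 12 = 3·4 + 0 ⇒ divisible ✓.
Greedy packing gives 4 candidate class(es). Each should be a full parallel class (size 3, covers all 9 points).
  Class 1 (3 blocks): {0,4,5}; {2,6,7}; {1,3,8}. Points covered: [0, 1, 2, 3, 4, 5, 6, 7, 8].
  Class 2 (3 blocks): {5,6,8}; {0,2,3}; {1,4,7}. Points covered: [0, 1, 2, 3, 4, 5, 6, 7, 8].
  Class 3 (3 blocks): {3,4,6}; {0,7,8}; {1,2,5}. Points covered: [0, 1, 2, 3, 4, 5, 6, 7, 8].
  Class 4 (3 blocks): {0,1,6}; {2,4,8}; {3,5,7}. Points covered: [0, 1, 2, 3, 4, 5, 6, 7, 8].
All classes full (size 3)? YES. All classes cover every point? YES.
Resolvable? YES.

YES


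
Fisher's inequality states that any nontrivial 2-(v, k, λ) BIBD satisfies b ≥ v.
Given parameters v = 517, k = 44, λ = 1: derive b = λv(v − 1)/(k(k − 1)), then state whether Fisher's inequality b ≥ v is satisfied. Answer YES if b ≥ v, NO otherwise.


b = λv(v − 1)/(k(k − 1)) = 1·517·516/(44·43) = 266772/1892 = 141.
Compare with v = 517: b < v, so Fisher's inequality fails.

NO


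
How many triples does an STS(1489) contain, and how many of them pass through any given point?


An STS(v) is a 2-(v, 3, 1) BIBD: block size k = 3, λ = 1.
Replication: r(k − 1) = λ(v − 1) ⇒ r·2 = 1489 − 1 = 1488 ⇒ r = 744.
Block count: bk = vr ⇒ b·3 = 1489·744 = 1107816 ⇒ b = 369272.

r = 744, b = 369272.


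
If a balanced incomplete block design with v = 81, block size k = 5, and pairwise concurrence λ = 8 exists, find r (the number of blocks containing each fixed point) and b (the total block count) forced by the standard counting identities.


Any 2-(v, k, λ) BIBD satisfies two necessary conditions:
  (i)  Each point sits in r blocks, and counting incidences through any fixed point gives r(k − 1) = λ(v − 1), so r = λ(v − 1)/(k − 1).
  (ii) Total incidences bk = vr, so b = vr/k.
Step 1: r = λ(v − 1)/(k − 1) = 8·(81 − 1)/(5 − 1) = 8·80/4 = 640/4 = 160.
Step 2: b = vr/k = 81·160/5 = 12960/5 = 2592.
Check integrality: r = 160 ∈ Z ✓, b = 2592 ∈ Z ✓.
(These identities are necessary conditions: they determine r and b for any design with these parameters, but do not by themselves prove that one exists.)

r = 160, b = 2592.


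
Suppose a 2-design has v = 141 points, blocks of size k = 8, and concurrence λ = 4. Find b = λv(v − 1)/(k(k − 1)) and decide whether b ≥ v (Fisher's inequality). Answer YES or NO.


b = λv(v − 1)/(k(k − 1)) = 4·141·140/(8·7) = 78960/56 = 1410.
Compare with v = 141: b ≥ v, so Fisher's inequality holds.

YES


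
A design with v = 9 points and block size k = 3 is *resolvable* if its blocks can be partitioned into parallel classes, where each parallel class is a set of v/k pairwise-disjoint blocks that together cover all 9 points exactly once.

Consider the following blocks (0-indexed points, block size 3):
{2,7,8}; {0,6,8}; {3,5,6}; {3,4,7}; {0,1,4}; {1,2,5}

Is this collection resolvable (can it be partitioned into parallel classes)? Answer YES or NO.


v = 9, block size k = 3, number of blocks = 6.
For resolvability, blocks must partition into parallel classes of size v/k = 3.
Total blocks must therefore be a multiple of 3: 6 = 3·2 + 0 ⇒ divisible ✓.
Greedy packing gives 2 candidate class(es). Each should be a full parallel class (size 3, covers all 9 points).
  Class 1 (3 blocks): {2,7,8}; {3,5,6}; {0,1,4}. Points covered: [0, 1, 2, 3, 4, 5, 6, 7, 8].
  Class 2 (3 blocks): {0,6,8}; {3,4,7}; {1,2,5}. Points covered: [0, 1, 2, 3, 4, 5, 6, 7, 8].
All classes full (size 3)? YES. All classes cover every point? YES.
Resolvable? YES.

YES


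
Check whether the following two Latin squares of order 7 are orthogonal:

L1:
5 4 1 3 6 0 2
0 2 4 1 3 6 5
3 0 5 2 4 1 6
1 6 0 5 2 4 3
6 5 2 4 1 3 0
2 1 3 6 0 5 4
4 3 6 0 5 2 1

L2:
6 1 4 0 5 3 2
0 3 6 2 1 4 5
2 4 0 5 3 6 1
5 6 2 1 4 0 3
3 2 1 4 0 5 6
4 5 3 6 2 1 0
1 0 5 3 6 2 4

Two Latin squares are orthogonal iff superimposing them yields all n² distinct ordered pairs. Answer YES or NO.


Form the n² = 49 superimposed pairs (L1[i][j], L2[i][j]), row by row (rows and columns indexed from 0):
row 0: (5,6) (4,1) (1,4) (3,0) (6,5) (0,3) (2,2)
row 1: (0,0) (2,3) (4,6) (1,2) (3,1) (6,4) (5,5)
row 2: (3,2) (0,4) (5,0) (2,5) (4,3) (1,6) (6,1)
row 3: (1,5) (6,6) (0,2) (5,1) (2,4) (4,0) (3,3)
row 4: (6,3) (5,2) (2,1) (4,4) (1,0) (3,5) (0,6)
row 5: (2,4) (1,5) (3,3) (6,6) (0,2) (5,1) (4,0)
row 6: (4,1) (3,0) (6,5) (0,3) (5,6) (2,2) (1,4)
Orthogonality requires all 49 pairs distinct.
But the pair (2,4) repeats: cell (3,4) has L1 = 2, L2 = 4, and cell (5,0) has L1 = 2, L2 = 4.
A repeated pair means some other pair never occurs (only 35 distinct pairs out of 49), so the squares are not orthogonal.
Conclusion: NO.

NO


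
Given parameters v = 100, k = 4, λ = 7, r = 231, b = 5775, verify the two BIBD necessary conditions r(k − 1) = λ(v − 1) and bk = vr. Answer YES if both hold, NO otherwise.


Condition (i): r(k − 1) = 231·3 = 693; λ(v − 1) = 7·99 = 693. Match? YES.
Condition (ii): bk = 5775·4 = 23100; vr = 100·231 = 23100. Match? YES.
Both conditions hold? YES.

YES


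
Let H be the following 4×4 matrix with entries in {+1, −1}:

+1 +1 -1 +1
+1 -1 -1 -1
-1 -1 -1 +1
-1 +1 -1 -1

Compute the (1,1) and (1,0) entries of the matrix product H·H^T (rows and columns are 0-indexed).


Row 0 of H: [1, 1, -1, 1].
Row 1 of H: [1, -1, -1, -1].
(H·H^T)[1][1] = Σ_j H[1][j]·H[1][j] = (1)² + (-1)² + (-1)² + (-1)² = 1 + 1 + 1 + 1 = 4.
(H·H^T)[1][0] = Σ_j H[1][j]·H[0][j] = (1)·(1) + (-1)·(1) + (-1)·(-1) + (-1)·(1) = 1 + -1 + 1 + -1 = 0.
So rows 1 and 0 are orthogonal; the diagonal entry equals n = 4.

(1,1) entry = 4; (1,0) entry = 0.


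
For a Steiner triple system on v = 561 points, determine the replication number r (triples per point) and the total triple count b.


An STS(v) is a 2-(v, 3, 1) BIBD: block size k = 3, λ = 1.
Replication: r(k − 1) = λ(v − 1) ⇒ r·2 = 561 − 1 = 560 ⇒ r = 280.
Block count: b = v(v − 1)/6 = 561·560/6 = 314160/6 = 52360.
(Check via bk = vr: 52360·3 = 157080 = 561·280 = 157080 ✓.)

r = 280, b = 52360.


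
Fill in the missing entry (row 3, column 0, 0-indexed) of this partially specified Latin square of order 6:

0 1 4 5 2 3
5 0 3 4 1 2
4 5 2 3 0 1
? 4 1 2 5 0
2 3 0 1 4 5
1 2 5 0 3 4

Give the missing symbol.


Row 3 contains symbols [0, 1, 2, 4, 5] — missing [3].
Column 0 contains symbols [0, 1, 2, 4, 5] — missing [3].
The missing symbol must appear in both missing sets; intersection = [3].
Therefore the hidden value is 3.

Missing value = 3.


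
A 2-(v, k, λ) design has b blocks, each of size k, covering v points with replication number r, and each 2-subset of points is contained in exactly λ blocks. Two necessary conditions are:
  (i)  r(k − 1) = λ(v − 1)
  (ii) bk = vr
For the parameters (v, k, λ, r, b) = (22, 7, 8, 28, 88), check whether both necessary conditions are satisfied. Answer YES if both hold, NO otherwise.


Condition (i): r(k − 1) = 28·6 = 168; λ(v − 1) = 8·21 = 168. Match? YES.
Condition (ii): bk = 88·7 = 616; vr = 22·28 = 616. Match? YES.
Both conditions hold? YES.

YES


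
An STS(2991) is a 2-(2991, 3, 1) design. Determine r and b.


An STS(v) is a 2-(v, 3, 1) BIBD: block size k = 3, λ = 1.
Replication: r(k − 1) = λ(v − 1) ⇒ r·2 = 2991 − 1 = 2990 ⇒ r = 1495.
Block count: b = v(v − 1)/6 = 2991·2990/6 = 8943090/6 = 1490515.
(Check via bk = vr: 1490515·3 = 4471545 = 2991·1495 = 4471545 ✓.)

r = 1495, b = 1490515.


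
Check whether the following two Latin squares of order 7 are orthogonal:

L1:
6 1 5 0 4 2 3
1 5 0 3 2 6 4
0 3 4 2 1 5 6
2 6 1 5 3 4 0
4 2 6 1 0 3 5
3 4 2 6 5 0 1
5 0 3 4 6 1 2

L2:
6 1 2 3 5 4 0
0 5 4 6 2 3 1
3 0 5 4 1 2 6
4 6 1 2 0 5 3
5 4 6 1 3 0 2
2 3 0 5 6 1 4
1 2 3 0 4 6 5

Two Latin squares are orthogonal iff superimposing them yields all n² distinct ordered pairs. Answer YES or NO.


Form the n² = 49 superimposed pairs (L1[i][j], L2[i][j]), row by row (rows and columns indexed from 0):
row 0: (6,6) (1,1) (5,2) (0,3) (4,5) (2,4) (3,0)
row 1: (1,0) (5,5) (0,4) (3,6) (2,2) (6,3) (4,1)
row 2: (0,3) (3,0) (4,5) (2,4) (1,1) (5,2) (6,6)
row 3: (2,4) (6,6) (1,1) (5,2) (3,0) (4,5) (0,3)
row 4: (4,5) (2,4) (6,6) (1,1) (0,3) (3,0) (5,2)
row 5: (3,2) (4,3) (2,0) (6,5) (5,6) (0,1) (1,4)
row 6: (5,1) (0,2) (3,3) (4,0) (6,4) (1,6) (2,5)
Orthogonality requires all 49 pairs distinct.
But the pair (0,3) repeats: cell (0,3) has L1 = 0, L2 = 3, and cell (2,0) has L1 = 0, L2 = 3.
A repeated pair means some other pair never occurs (only 28 distinct pairs out of 49), so the squares are not orthogonal.
Conclusion: NO.

NO


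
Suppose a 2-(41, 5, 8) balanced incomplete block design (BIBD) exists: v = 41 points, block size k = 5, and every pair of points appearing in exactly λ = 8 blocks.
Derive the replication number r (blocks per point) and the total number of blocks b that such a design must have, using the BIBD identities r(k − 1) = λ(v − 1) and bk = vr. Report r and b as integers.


Any 2-(v, k, λ) BIBD satisfies two necessary conditions:
  (i)  Each point sits in r blocks, and counting incidences through any fixed point gives r(k − 1) = λ(v − 1), so r = λ(v − 1)/(k − 1).
  (ii) Total incidences bk = vr, so b = vr/k.
Step 1: r = λ(v − 1)/(k − 1) = 8·(41 − 1)/(5 − 1) = 8·40/4 = 320/4 = 80.
Step 2: b = vr/k = 41·80/5 = 3280/5 = 656.
Check integrality: r = 80 ∈ Z ✓, b = 656 ∈ Z ✓.
(These identities are necessary conditions: they determine r and b for any design with these parameters, but do not by themselves prove that one exists.)

r = 80, b = 656.


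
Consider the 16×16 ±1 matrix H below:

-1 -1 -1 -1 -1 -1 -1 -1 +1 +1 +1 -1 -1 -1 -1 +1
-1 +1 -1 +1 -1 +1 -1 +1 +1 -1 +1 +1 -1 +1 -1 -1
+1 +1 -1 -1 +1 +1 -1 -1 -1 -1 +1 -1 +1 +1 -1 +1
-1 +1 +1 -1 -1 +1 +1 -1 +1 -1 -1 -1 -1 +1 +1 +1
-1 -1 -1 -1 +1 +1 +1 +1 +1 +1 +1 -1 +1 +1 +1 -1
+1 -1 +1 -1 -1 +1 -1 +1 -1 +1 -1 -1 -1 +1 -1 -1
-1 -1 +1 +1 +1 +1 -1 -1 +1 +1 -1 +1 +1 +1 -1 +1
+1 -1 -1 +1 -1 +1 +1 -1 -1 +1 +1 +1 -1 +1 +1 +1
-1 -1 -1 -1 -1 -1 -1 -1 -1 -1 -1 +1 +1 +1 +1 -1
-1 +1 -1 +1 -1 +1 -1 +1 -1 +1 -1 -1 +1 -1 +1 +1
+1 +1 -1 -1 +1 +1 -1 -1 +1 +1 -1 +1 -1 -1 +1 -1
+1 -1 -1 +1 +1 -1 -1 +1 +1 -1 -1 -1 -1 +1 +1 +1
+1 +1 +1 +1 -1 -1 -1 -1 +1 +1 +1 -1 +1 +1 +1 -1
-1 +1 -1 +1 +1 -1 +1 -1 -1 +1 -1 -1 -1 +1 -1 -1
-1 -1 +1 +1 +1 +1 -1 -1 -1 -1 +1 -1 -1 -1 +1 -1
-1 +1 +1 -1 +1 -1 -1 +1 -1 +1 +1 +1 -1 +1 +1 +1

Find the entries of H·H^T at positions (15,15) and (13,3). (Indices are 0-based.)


Row 3 of H: [-1, 1, 1, -1, -1, 1, 1, -1, 1, -1, -1, -1, -1, 1, 1, 1].
Row 13 of H: [-1, 1, -1, 1, 1, -1, 1, -1, -1, 1, -1, -1, -1, 1, -1, -1].
Row 15 of H: [-1, 1, 1, -1, 1, -1, -1, 1, -1, 1, 1, 1, -1, 1, 1, 1].
(H·H^T)[15][15] = Σ_j H[15][j]·H[15][j] = (-1)² + (1)² + (1)² + (-1)² + (1)² + (-1)² + (-1)² + (1)² + (-1)² + (1)² + (1)² + (1)² + (-1)² + (1)² + (1)² + (1)² = 1 + 1 + 1 + 1 + 1 + 1 + 1 + 1 + 1 + 1 + 1 + 1 + 1 + 1 + 1 + 1 = 16.
(H·H^T)[13][3] = Σ_j H[13][j]·H[3][j] = (-1)·(-1) + (1)·(1) + (-1)·(1) + (1)·(-1) + (1)·(-1) + (-1)·(1) + (1)·(1) + (-1)·(-1) + (-1)·(1) + (1)·(-1) + (-1)·(-1) + (-1)·(-1) + (-1)·(-1) + (1)·(1) + (-1)·(1) + (-1)·(1) = 1 + 1 + -1 + -1 + -1 + -1 + 1 + 1 + -1 + -1 + 1 + 1 + 1 + 1 + -1 + -1 = 0.
So rows 13 and 3 are orthogonal; the diagonal entry equals n = 16.

(15,15) entry = 16; (13,3) entry = 0.


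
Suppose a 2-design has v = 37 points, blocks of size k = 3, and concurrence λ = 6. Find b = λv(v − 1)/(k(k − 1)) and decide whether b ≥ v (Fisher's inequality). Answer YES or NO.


r = λ(v − 1)/(k − 1) = 6·36/2 = 108.
b = vr/k = 37·108/3 = 1332.
Fisher's inequality: b ≥ v ⇔ 1332 ≥ 37? YES.

YES


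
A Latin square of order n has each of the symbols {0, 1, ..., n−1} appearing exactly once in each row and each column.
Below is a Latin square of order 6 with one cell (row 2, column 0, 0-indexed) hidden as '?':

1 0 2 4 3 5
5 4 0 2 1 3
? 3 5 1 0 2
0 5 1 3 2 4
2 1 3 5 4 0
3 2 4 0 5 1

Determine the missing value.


Row 2 contains symbols [0, 1, 2, 3, 5] — missing [4].
Column 0 contains symbols [0, 1, 2, 3, 5] — missing [4].
The missing symbol must appear in both missing sets; intersection = [4].
Therefore the hidden value is 4.

Missing value = 4.


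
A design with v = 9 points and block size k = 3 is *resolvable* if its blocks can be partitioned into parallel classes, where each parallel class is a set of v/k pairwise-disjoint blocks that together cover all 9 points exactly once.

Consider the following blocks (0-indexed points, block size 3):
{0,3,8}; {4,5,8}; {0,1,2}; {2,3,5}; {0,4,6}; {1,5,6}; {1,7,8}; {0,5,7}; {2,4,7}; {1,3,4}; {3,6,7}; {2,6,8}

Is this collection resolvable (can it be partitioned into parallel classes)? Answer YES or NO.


v = 9, block size k = 3, number of blocks = 12.
For resolvability, blocks must partition into parallel classes of size v/k = 3.
Total blocks must therefore be a multiple of 3: 12 = 3·4 + 0 ⇒ divisible ✓.
Greedy packing gives 4 candidate class(es). Each should be a full parallel class (size 3, covers all 9 points).
  Class 1 (3 blocks): {0,3,8}; {1,5,6}; {2,4,7}. Points covered: [0, 1, 2, 3, 4, 5, 6, 7, 8].
  Class 2 (3 blocks): {4,5,8}; {0,1,2}; {3,6,7}. Points covered: [0, 1, 2, 3, 4, 5, 6, 7, 8].
  Class 3 (3 blocks): {2,3,5}; {0,4,6}; {1,7,8}. Points covered: [0, 1, 2, 3, 4, 5, 6, 7, 8].
  Class 4 (3 blocks): {0,5,7}; {1,3,4}; {2,6,8}. Points covered: [0, 1, 2, 3, 4, 5, 6, 7, 8].
All classes full (size 3)? YES. All classes cover every point? YES.
Resolvable? YES.

YES


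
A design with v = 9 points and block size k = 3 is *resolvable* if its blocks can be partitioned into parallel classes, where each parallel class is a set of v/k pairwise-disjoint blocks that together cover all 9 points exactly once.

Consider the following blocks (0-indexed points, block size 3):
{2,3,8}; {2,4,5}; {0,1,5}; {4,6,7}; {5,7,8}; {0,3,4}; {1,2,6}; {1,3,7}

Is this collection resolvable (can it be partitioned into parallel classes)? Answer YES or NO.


v = 9, block size k = 3, number of blocks = 8.
For resolvability, blocks must partition into parallel classes of size v/k = 3.
Total blocks must therefore be a multiple of 3: 8 = 3·2 + 2 ⇒ not divisible ✗.
Resolvable? NO.

NO


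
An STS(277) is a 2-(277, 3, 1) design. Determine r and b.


An STS(v) is a 2-(v, 3, 1) BIBD: block size k = 3, λ = 1.
Replication: r(k − 1) = λ(v − 1) ⇒ r·2 = 277 − 1 = 276 ⇒ r = 138.
Block count: bk = vr ⇒ b·3 = 277·138 = 38226 ⇒ b = 12742.
(Check via b = v(v − 1)/6 = 277·276/6 = 76452/6 = 12742.)

r = 138, b = 12742.


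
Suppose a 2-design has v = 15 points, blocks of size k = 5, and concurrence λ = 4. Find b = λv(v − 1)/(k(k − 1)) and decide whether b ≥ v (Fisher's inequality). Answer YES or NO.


r = λ(v − 1)/(k − 1) = 4·14/4 = 14.
b = vr/k = 15·14/5 = 42.
Fisher's inequality: b ≥ v ⇔ 42 ≥ 15? YES.

YES


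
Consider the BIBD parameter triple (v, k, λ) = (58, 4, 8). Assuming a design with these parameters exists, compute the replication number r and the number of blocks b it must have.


Any 2-(v, k, λ) BIBD satisfies two necessary conditions:
  (i)  Each point sits in r blocks, and counting incidences through any fixed point gives r(k − 1) = λ(v − 1), so r = λ(v − 1)/(k − 1).
  (ii) Total incidences bk = vr, so b = vr/k.
Step 1: r = λ(v − 1)/(k − 1) = 8·(58 − 1)/(4 − 1) = 8·57/3 = 456/3 = 152.
Step 2: b = vr/k = 58·152/4 = 8816/4 = 2204.
Check integrality: r = 152 ∈ Z ✓, b = 2204 ∈ Z ✓.
(These identities are necessary conditions: they determine r and b for any design with these parameters, but do not by themselves prove that one exists.)

r = 152, b = 2204.


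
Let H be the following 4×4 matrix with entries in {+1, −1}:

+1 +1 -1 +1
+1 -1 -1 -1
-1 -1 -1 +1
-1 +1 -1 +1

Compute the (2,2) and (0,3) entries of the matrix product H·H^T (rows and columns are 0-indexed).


Row 0 of H: [1, 1, -1, 1].
Row 2 of H: [-1, -1, -1, 1].
Row 3 of H: [-1, 1, -1, 1].
(H·H^T)[2][2] = Σ_j H[2][j]·H[2][j] = (-1)² + (-1)² + (-1)² + (1)² = 1 + 1 + 1 + 1 = 4.
(H·H^T)[0][3] = Σ_j H[0][j]·H[3][j] = (1)·(-1) + (1)·(1) + (-1)·(-1) + (1)·(1) = -1 + 1 + 1 + 1 = 2.
Rows 0 and 3 are not orthogonal (dot product = 2 ≠ 0), so H is not a Hadamard matrix.

(2,2) entry = 4; (0,3) entry = 2.


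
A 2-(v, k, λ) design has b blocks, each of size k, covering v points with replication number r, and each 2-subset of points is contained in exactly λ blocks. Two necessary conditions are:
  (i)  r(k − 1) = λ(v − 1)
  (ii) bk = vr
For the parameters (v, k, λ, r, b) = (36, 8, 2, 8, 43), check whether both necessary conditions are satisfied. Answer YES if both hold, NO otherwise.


Condition (i): r(k − 1) = 8·7 = 56; λ(v − 1) = 2·35 = 70. Match? NO.
Condition (ii): bk = 43·8 = 344; vr = 36·8 = 288. Match? NO.
Both conditions hold? NO.

NO


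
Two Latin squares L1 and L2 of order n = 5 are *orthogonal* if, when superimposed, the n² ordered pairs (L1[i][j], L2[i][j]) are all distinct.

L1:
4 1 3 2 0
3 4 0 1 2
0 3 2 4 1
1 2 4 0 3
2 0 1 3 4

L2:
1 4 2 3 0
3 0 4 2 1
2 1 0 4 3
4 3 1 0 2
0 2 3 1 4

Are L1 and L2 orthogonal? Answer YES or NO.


Form the n² = 25 superimposed pairs (L1[i][j], L2[i][j]), row by row (rows and columns indexed from 0):
row 0: (4,1) (1,4) (3,2) (2,3) (0,0)
row 1: (3,3) (4,0) (0,4) (1,2) (2,1)
row 2: (0,2) (3,1) (2,0) (4,4) (1,3)
row 3: (1,4) (2,3) (4,1) (0,0) (3,2)
row 4: (2,0) (0,2) (1,3) (3,1) (4,4)
Orthogonality requires all 25 pairs distinct.
But the pair (1,4) repeats: cell (0,1) has L1 = 1, L2 = 4, and cell (3,0) has L1 = 1, L2 = 4.
A repeated pair means some other pair never occurs (only 15 distinct pairs out of 25), so the squares are not orthogonal.
Conclusion: NO.

NO


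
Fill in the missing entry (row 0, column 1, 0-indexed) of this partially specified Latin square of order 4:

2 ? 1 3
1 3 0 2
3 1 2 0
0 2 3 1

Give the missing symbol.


Row 0 contains symbols [1, 2, 3] — missing [0].
Column 1 contains symbols [1, 2, 3] — missing [0].
The missing symbol must appear in both missing sets; intersection = [0].
Therefore the hidden value is 0.

Missing value = 0.


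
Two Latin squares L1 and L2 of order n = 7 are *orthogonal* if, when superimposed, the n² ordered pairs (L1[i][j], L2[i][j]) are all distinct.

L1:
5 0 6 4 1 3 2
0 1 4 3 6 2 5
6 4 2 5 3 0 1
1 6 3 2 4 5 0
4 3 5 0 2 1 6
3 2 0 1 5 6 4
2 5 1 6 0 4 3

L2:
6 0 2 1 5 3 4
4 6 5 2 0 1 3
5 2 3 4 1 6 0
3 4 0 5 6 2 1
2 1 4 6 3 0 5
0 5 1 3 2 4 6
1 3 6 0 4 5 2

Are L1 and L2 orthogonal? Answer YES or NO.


Form the n² = 49 superimposed pairs (L1[i][j], L2[i][j]), row by row (rows and columns indexed from 0):
row 0: (5,6) (0,0) (6,2) (4,1) (1,5) (3,3) (2,4)
row 1: (0,4) (1,6) (4,5) (3,2) (6,0) (2,1) (5,3)
row 2: (6,5) (4,2) (2,3) (5,4) (3,1) (0,6) (1,0)
row 3: (1,3) (6,4) (3,0) (2,5) (4,6) (5,2) (0,1)
row 4: (4,2) (3,1) (5,4) (0,6) (2,3) (1,0) (6,5)
row 5: (3,0) (2,5) (0,1) (1,3) (5,2) (6,4) (4,6)
row 6: (2,1) (5,3) (1,6) (6,0) (0,4) (4,5) (3,2)
Orthogonality requires all 49 pairs distinct.
But the pair (4,2) repeats: cell (2,1) has L1 = 4, L2 = 2, and cell (4,0) has L1 = 4, L2 = 2.
A repeated pair means some other pair never occurs (only 28 distinct pairs out of 49), so the squares are not orthogonal.
Conclusion: NO.

NO
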